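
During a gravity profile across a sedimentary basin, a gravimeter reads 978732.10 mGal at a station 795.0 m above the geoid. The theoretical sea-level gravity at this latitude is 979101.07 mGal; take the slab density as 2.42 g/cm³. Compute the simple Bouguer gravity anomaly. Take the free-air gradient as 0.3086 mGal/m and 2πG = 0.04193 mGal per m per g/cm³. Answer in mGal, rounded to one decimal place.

Free-air correction = 0.3086 × 795.0 = 245.34 mGal
Free-air anomaly = 978732.10 − 979101.07 + (245.34) = -123.63 mGal
Bouguer slab correction = 0.04193 × 2.42 × 795.0 = 80.67 mGal
Simple Bouguer anomaly = -123.63 − (80.67) = -204.30 mGal

-204.3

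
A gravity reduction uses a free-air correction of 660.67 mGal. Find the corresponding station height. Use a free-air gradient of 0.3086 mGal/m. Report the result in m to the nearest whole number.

h = 660.67 / 0.3086 = 2140.86 m

2141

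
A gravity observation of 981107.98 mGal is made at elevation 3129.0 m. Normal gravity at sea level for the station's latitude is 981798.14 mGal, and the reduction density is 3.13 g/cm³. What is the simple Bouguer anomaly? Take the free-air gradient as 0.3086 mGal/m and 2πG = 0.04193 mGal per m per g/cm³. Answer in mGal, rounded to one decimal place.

Free-air correction = 0.3086 × 3129.0 = 965.61 mGal
Free-air anomaly = 981107.98 − 981798.14 + (965.61) = 275.45 mGal
Bouguer slab correction = 0.04193 × 3.13 × 3129.0 = 410.65 mGal
Simple Bouguer anomaly = 275.45 − (410.65) = -135.20 mGal

-135.2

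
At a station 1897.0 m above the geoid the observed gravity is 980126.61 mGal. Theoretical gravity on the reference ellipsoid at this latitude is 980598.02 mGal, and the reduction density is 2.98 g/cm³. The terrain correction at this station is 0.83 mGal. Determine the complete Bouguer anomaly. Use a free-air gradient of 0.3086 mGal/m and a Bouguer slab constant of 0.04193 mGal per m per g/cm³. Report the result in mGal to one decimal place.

Free-air correction = 0.3086 × 1897.0 = 585.41 mGal
Free-air anomaly = 980126.61 − 980598.02 + (585.41) = 114.00 mGal
Bouguer slab correction = 0.04193 × 2.98 × 1897.0 = 237.03 mGal
Simple Bouguer anomaly = 114.00 − (237.03) = -123.03 mGal
Complete Bouguer anomaly = -123.03 + 0.83 = -122.20 mGal

-122.2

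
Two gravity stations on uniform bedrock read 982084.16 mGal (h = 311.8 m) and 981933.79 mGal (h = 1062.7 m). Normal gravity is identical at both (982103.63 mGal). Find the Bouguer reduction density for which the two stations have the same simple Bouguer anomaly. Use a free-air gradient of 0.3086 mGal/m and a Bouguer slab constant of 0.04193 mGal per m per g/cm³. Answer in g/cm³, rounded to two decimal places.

2.58

Δg_obs = 981933.79 − 982084.16 = -150.37 mGal over Δh = 1062.7 − 311.8 = 750.9 m
Equal Bouguer anomalies ⇒ Δg_obs + (0.3086 − 0.04193ρ)·Δh = 0
0.3086 − 0.04193ρ = −Δg_obs/Δh = 0.20025
ρ = (0.3086 − 0.20025) / 0.04193 = 2.58 g/cm³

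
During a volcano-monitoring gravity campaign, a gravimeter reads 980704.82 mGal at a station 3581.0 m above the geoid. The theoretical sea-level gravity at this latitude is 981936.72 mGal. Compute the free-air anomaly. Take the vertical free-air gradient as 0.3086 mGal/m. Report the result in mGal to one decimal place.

Free-air correction = 0.3086 × 3581.0 = 1105.10 mGal
Free-air anomaly = 980704.82 − 981936.72 + (1105.10) = -126.80 mGal

-126.8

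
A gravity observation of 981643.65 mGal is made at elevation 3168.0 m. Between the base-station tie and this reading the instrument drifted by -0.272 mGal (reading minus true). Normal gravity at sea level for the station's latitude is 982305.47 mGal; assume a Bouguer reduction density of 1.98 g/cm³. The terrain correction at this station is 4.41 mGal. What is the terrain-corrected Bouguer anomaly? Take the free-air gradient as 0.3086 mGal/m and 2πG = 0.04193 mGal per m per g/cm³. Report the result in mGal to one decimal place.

Drift-corrected reading = 981643.65 − (-0.272) = 981643.922 mGal
Free-air correction = 0.3086 × 3168.0 = 977.64 mGal
Free-air anomaly = 981643.922 − 982305.47 + (977.64) = 316.092 mGal
Bouguer slab correction = 0.04193 × 1.98 × 3168.0 = 263.01 mGal
Simple Bouguer anomaly = 316.092 − (263.01) = 53.082 mGal
Complete Bouguer anomaly = 53.082 + 4.41 = 57.492 mGal

57.5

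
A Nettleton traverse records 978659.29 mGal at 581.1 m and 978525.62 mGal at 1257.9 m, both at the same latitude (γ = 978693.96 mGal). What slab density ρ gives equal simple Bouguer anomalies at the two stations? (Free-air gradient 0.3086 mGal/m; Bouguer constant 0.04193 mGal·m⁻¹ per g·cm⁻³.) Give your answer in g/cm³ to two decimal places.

Δg_obs = 978525.62 − 978659.29 = -133.67 mGal over Δh = 1257.9 − 581.1 = 676.8 m
Equal Bouguer anomalies ⇒ Δg_obs + (0.3086 − 0.04193ρ)·Δh = 0
0.3086 − 0.04193ρ = −Δg_obs/Δh = 0.19750
ρ = (0.3086 − 0.19750) / 0.04193 = 2.65 g/cm³

2.65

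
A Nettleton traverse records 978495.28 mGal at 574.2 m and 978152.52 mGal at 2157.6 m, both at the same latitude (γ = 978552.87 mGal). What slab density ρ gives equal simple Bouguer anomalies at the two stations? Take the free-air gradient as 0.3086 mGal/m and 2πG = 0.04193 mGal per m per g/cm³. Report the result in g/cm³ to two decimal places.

2.20

Δg_obs = 978152.52 − 978495.28 = -342.76 mGal over Δh = 2157.6 − 574.2 = 1583.4 m
Equal Bouguer anomalies ⇒ Δg_obs + (0.3086 − 0.04193ρ)·Δh = 0
0.3086 − 0.04193ρ = −Δg_obs/Δh = 0.21647
ρ = (0.3086 − 0.21647) / 0.04193 = 2.20 g/cm³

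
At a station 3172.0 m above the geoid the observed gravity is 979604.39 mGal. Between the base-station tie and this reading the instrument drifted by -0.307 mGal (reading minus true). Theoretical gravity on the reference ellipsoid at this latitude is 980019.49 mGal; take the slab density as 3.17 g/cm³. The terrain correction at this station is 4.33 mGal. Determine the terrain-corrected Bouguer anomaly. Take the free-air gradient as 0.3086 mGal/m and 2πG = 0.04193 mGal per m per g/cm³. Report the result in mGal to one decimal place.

Drift-corrected reading = 979604.39 − (-0.307) = 979604.697 mGal
Free-air correction = 0.3086 × 3172.0 = 978.88 mGal
Free-air anomaly = 979604.697 − 980019.49 + (978.88) = 564.087 mGal
Bouguer slab correction = 0.04193 × 3.17 × 3172.0 = 421.62 mGal
Simple Bouguer anomaly = 564.087 − (421.62) = 142.467 mGal
Complete Bouguer anomaly = 142.467 + 4.33 = 146.797 mGal

146.8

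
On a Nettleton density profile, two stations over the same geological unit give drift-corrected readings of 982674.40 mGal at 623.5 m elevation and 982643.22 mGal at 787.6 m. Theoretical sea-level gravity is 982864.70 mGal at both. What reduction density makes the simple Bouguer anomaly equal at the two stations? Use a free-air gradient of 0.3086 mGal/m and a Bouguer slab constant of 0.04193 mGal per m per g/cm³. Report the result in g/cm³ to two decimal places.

Δg_obs = 982643.22 − 982674.40 = -31.18 mGal over Δh = 787.6 − 623.5 = 164.1 m
Equal Bouguer anomalies ⇒ Δg_obs + (0.3086 − 0.04193ρ)·Δh = 0
0.3086 − 0.04193ρ = −Δg_obs/Δh = 0.19001
ρ = (0.3086 − 0.19001) / 0.04193 = 2.83 g/cm³

2.83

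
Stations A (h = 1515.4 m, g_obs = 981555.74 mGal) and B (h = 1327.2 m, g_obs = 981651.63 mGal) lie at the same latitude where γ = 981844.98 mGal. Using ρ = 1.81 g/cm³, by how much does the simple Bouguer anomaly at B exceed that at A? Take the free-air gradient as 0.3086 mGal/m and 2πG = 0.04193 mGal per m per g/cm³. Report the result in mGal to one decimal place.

52.1

Δg_SB(A) = 981555.74 − 981844.98 + 0.3086×1515.4 − 0.04193×1.81×1515.4 = 63.40 mGal
Δg_SB(B) = 981651.63 − 981844.98 + 0.3086×1327.2 − 0.04193×1.81×1327.2 = 115.50 mGal
Difference = 115.50 − (63.40) = 52.10 mGal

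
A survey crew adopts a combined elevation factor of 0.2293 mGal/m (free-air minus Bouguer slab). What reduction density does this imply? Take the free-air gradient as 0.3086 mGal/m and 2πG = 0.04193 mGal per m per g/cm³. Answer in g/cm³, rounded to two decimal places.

0.2293 = 0.3086 − 0.04193 × ρ
ρ = (0.3086 − 0.2293) / 0.04193 = 1.89 g/cm³

1.89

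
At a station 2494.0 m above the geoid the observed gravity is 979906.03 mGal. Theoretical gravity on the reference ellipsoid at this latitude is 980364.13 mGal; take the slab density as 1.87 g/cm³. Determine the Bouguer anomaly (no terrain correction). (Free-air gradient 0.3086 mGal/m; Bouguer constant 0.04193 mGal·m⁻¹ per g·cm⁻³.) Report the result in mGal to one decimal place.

Free-air correction = 0.3086 × 2494.0 = 769.65 mGal
Free-air anomaly = 979906.03 − 980364.13 + (769.65) = 311.55 mGal
Bouguer slab correction = 0.04193 × 1.87 × 2494.0 = 195.55 mGal
Simple Bouguer anomaly = 311.55 − (195.55) = 116.00 mGal

116.0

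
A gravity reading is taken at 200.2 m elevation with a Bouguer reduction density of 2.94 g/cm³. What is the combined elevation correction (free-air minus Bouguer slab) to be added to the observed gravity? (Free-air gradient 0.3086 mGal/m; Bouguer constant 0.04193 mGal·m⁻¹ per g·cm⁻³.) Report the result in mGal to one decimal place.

37.1

Combined gradient = 0.3086 − 0.04193 × 2.94 = 0.1853258 mGal/m
Combined elevation correction = 0.1853258 × 200.2 = 37.1 mGal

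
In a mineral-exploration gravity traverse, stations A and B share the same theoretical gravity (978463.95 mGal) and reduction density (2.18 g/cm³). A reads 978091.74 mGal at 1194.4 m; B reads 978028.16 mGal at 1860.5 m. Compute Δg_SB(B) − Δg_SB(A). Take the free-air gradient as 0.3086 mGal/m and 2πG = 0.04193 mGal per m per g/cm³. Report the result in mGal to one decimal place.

81.1

Δg_SB(A) = 978091.74 − 978463.95 + 0.3086×1194.4 − 0.04193×2.18×1194.4 = -112.80 mGal
Δg_SB(B) = 978028.16 − 978463.95 + 0.3086×1860.5 − 0.04193×2.18×1860.5 = -31.70 mGal
Difference = -31.70 − (-112.80) = 81.10 mGal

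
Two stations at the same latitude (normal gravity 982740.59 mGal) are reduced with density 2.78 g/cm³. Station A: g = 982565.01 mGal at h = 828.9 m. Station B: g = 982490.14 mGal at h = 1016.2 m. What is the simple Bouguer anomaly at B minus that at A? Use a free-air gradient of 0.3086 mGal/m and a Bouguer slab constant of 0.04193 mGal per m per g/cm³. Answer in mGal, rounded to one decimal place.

-38.9

Δg_SB(A) = 982565.01 − 982740.59 + 0.3086×828.9 − 0.04193×2.78×828.9 = -16.40 mGal
Δg_SB(B) = 982490.14 − 982740.59 + 0.3086×1016.2 − 0.04193×2.78×1016.2 = -55.30 mGal
Difference = -55.30 − (-16.40) = -38.90 mGal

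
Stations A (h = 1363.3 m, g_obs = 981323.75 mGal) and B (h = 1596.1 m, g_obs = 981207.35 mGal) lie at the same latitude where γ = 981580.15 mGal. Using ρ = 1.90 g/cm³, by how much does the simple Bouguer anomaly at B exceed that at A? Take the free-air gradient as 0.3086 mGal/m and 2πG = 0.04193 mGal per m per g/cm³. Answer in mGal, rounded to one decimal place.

-63.1

Δg_SB(A) = 981323.75 − 981580.15 + 0.3086×1363.3 − 0.04193×1.90×1363.3 = 55.70 mGal
Δg_SB(B) = 981207.35 − 981580.15 + 0.3086×1596.1 − 0.04193×1.90×1596.1 = -7.40 mGal
Difference = -7.40 − (55.70) = -63.10 mGal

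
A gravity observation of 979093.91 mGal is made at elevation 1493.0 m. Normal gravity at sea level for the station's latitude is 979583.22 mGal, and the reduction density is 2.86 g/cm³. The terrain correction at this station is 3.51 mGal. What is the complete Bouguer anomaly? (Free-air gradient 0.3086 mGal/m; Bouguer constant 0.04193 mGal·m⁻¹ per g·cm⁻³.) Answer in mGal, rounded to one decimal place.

Free-air correction = 0.3086 × 1493.0 = 460.74 mGal
Free-air anomaly = 979093.91 − 979583.22 + (460.74) = -28.57 mGal
Bouguer slab correction = 0.04193 × 2.86 × 1493.0 = 179.04 mGal
Simple Bouguer anomaly = -28.57 − (179.04) = -207.61 mGal
Complete Bouguer anomaly = -207.61 + 3.51 = -204.10 mGal

-204.1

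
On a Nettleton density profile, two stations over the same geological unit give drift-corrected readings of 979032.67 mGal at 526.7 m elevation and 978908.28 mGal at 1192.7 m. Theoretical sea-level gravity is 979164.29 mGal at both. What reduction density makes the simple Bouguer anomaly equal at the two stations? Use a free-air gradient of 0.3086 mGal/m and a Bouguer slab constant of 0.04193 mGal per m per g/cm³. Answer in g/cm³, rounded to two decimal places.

Δg_obs = 978908.28 − 979032.67 = -124.39 mGal over Δh = 1192.7 − 526.7 = 666.0 m
Equal Bouguer anomalies ⇒ Δg_obs + (0.3086 − 0.04193ρ)·Δh = 0
0.3086 − 0.04193ρ = −Δg_obs/Δh = 0.18677
ρ = (0.3086 − 0.18677) / 0.04193 = 2.91 g/cm³

2.91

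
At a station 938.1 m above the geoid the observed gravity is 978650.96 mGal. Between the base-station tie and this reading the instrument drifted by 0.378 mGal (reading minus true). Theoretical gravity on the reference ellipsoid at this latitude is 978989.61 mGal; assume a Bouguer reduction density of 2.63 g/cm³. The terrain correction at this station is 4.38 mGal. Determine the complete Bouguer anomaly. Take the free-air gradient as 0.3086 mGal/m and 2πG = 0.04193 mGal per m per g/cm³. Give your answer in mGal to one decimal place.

-148.6

Drift-corrected reading = 978650.96 − (0.378) = 978650.582 mGal
Free-air correction = 0.3086 × 938.1 = 289.50 mGal
Free-air anomaly = 978650.582 − 978989.61 + (289.50) = -49.528 mGal
Bouguer slab correction = 0.04193 × 2.63 × 938.1 = 103.45 mGal
Simple Bouguer anomaly = -49.528 − (103.45) = -152.978 mGal
Complete Bouguer anomaly = -152.978 + 4.38 = -148.598 mGal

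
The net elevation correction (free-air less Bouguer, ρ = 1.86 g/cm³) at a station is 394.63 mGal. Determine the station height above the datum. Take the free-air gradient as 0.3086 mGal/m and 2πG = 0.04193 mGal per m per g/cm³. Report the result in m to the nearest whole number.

1711

Combined gradient = 0.3086 − 0.04193 × 1.86 = 0.2306102 mGal/m
h = 394.63 / 0.2306102 = 1711.24 m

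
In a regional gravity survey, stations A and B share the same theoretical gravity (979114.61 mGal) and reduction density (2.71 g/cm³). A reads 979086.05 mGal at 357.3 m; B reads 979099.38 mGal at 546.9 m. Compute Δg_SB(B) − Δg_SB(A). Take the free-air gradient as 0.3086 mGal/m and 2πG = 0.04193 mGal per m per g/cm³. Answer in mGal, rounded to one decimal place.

50.3

Δg_SB(A) = 979086.05 − 979114.61 + 0.3086×357.3 − 0.04193×2.71×357.3 = 41.10 mGal
Δg_SB(B) = 979099.38 − 979114.61 + 0.3086×546.9 − 0.04193×2.71×546.9 = 91.40 mGal
Difference = 91.40 − (41.10) = 50.30 mGal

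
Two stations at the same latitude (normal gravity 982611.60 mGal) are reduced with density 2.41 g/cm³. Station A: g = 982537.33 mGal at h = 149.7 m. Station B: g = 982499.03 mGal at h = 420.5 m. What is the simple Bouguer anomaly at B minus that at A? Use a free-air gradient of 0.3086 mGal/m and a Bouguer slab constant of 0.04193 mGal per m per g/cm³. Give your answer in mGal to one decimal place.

Δg_SB(A) = 982537.33 − 982611.60 + 0.3086×149.7 − 0.04193×2.41×149.7 = -43.20 mGal
Δg_SB(B) = 982499.03 − 982611.60 + 0.3086×420.5 − 0.04193×2.41×420.5 = -25.30 mGal
Difference = -25.30 − (-43.20) = 17.90 mGal

17.9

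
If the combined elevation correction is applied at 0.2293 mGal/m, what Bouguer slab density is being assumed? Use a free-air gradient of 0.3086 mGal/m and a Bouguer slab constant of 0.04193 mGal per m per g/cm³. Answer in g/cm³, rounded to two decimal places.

0.2293 = 0.3086 − 0.04193 × ρ
ρ = (0.3086 − 0.2293) / 0.04193 = 1.89 g/cm³

1.89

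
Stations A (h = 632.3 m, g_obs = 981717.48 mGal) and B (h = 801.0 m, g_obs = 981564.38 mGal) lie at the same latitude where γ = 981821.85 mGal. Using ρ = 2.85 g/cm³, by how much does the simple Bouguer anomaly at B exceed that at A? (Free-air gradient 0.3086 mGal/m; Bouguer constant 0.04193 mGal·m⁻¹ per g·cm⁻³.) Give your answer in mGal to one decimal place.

-121.2

Δg_SB(A) = 981717.48 − 981821.85 + 0.3086×632.3 − 0.04193×2.85×632.3 = 15.20 mGal
Δg_SB(B) = 981564.38 − 981821.85 + 0.3086×801.0 − 0.04193×2.85×801.0 = -106.00 mGal
Difference = -106.00 − (15.20) = -121.20 mGal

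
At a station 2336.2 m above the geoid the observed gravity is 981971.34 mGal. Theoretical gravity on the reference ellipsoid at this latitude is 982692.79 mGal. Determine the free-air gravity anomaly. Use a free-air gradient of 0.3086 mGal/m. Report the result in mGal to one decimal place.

-0.5

Free-air correction = 0.3086 × 2336.2 = 720.95 mGal
Free-air anomaly = 981971.34 − 982692.79 + (720.95) = -0.50 mGal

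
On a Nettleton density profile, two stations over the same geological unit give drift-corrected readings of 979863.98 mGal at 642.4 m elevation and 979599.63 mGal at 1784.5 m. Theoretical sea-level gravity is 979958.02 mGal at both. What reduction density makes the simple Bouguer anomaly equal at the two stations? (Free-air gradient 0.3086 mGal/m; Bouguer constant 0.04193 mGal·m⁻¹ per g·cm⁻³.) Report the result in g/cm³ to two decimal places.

1.84

Δg_obs = 979599.63 − 979863.98 = -264.35 mGal over Δh = 1784.5 − 642.4 = 1142.1 m
Equal Bouguer anomalies ⇒ Δg_obs + (0.3086 − 0.04193ρ)·Δh = 0
0.3086 − 0.04193ρ = −Δg_obs/Δh = 0.23146
ρ = (0.3086 − 0.23146) / 0.04193 = 1.84 g/cm³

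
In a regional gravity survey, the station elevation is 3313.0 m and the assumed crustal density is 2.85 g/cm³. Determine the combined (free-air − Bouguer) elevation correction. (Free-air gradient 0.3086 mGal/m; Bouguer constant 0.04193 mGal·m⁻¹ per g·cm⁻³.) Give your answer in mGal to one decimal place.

Combined gradient = 0.3086 − 0.04193 × 2.85 = 0.1890995 mGal/m
Combined elevation correction = 0.1890995 × 3313.0 = 626.5 mGal

626.5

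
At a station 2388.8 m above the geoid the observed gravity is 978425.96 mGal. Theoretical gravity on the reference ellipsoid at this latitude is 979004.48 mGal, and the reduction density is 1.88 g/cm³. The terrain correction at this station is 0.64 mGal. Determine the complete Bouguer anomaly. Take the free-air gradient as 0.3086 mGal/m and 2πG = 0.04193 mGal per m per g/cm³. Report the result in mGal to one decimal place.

-29.0

Free-air correction = 0.3086 × 2388.8 = 737.18 mGal
Free-air anomaly = 978425.96 − 979004.48 + (737.18) = 158.66 mGal
Bouguer slab correction = 0.04193 × 1.88 × 2388.8 = 188.31 mGal
Simple Bouguer anomaly = 158.66 − (188.31) = -29.65 mGal
Complete Bouguer anomaly = -29.65 + 0.64 = -29.01 mGal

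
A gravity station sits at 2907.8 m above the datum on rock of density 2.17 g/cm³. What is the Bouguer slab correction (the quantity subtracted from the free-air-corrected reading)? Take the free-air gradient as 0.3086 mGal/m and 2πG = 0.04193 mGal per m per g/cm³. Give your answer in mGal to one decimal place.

264.6

Bouguer slab correction = 0.04193 × 2.17 × 2907.8 = 264.6 mGal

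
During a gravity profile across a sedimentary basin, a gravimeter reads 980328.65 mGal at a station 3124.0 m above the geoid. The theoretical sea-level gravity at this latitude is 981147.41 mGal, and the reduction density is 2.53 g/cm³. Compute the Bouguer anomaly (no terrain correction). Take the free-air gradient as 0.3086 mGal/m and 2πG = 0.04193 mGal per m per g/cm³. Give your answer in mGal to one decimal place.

Free-air correction = 0.3086 × 3124.0 = 964.07 mGal
Free-air anomaly = 980328.65 − 981147.41 + (964.07) = 145.31 mGal
Bouguer slab correction = 0.04193 × 2.53 × 3124.0 = 331.40 mGal
Simple Bouguer anomaly = 145.31 − (331.40) = -186.09 mGal

-186.1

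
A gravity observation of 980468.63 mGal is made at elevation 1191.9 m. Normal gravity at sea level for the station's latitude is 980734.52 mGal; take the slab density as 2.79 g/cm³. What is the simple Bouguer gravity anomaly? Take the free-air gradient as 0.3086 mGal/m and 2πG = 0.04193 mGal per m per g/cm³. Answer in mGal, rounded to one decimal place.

-37.5

Free-air correction = 0.3086 × 1191.9 = 367.82 mGal
Free-air anomaly = 980468.63 − 980734.52 + (367.82) = 101.93 mGal
Bouguer slab correction = 0.04193 × 2.79 × 1191.9 = 139.43 mGal
Simple Bouguer anomaly = 101.93 − (139.43) = -37.50 mGal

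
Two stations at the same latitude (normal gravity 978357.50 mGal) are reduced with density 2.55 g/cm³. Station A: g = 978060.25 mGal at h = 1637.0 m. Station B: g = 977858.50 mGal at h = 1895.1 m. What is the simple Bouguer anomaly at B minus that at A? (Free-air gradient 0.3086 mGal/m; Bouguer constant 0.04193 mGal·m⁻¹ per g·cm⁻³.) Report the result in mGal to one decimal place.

-149.7

Δg_SB(A) = 978060.25 − 978357.50 + 0.3086×1637.0 − 0.04193×2.55×1637.0 = 32.90 mGal
Δg_SB(B) = 977858.50 − 978357.50 + 0.3086×1895.1 − 0.04193×2.55×1895.1 = -116.80 mGal
Difference = -116.80 − (32.90) = -149.70 mGal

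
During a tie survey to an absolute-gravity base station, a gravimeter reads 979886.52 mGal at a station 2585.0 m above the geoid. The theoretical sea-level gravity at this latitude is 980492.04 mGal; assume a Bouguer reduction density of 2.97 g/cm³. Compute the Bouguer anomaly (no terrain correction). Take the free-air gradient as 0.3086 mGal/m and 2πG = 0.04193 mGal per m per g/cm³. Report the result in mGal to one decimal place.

-129.7

Free-air correction = 0.3086 × 2585.0 = 797.73 mGal
Free-air anomaly = 979886.52 − 980492.04 + (797.73) = 192.21 mGal
Bouguer slab correction = 0.04193 × 2.97 × 2585.0 = 321.92 mGal
Simple Bouguer anomaly = 192.21 − (321.92) = -129.71 mGal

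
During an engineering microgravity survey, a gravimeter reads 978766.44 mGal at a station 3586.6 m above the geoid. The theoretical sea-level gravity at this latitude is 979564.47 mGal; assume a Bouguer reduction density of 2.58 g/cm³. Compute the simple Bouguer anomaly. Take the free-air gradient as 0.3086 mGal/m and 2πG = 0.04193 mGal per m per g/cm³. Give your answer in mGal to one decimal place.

-79.2

Free-air correction = 0.3086 × 3586.6 = 1106.82 mGal
Free-air anomaly = 978766.44 − 979564.47 + (1106.82) = 308.79 mGal
Bouguer slab correction = 0.04193 × 2.58 × 3586.6 = 388.00 mGal
Simple Bouguer anomaly = 308.79 − (388.00) = -79.21 mGal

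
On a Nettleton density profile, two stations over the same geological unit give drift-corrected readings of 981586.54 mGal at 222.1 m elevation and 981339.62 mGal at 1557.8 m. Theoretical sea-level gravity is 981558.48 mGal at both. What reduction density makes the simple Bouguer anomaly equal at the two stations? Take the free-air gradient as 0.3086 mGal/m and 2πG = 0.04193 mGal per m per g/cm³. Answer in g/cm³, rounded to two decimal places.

2.95

Δg_obs = 981339.62 − 981586.54 = -246.92 mGal over Δh = 1557.8 − 222.1 = 1335.7 m
Equal Bouguer anomalies ⇒ Δg_obs + (0.3086 − 0.04193ρ)·Δh = 0
0.3086 − 0.04193ρ = −Δg_obs/Δh = 0.18486
ρ = (0.3086 − 0.18486) / 0.04193 = 2.95 g/cm³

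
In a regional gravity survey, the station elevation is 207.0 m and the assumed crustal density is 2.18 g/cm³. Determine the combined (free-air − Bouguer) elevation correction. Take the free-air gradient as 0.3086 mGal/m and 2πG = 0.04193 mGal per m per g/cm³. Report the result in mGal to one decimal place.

45.0

Combined gradient = 0.3086 − 0.04193 × 2.18 = 0.2171926 mGal/m
Combined elevation correction = 0.2171926 × 207.0 = 45.0 mGal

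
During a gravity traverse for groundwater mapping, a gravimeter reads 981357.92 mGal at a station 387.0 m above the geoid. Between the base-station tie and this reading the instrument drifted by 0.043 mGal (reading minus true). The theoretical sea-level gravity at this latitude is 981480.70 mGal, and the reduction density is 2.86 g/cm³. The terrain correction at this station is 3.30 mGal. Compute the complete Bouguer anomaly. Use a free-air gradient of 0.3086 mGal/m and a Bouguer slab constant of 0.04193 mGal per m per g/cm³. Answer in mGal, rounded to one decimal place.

Drift-corrected reading = 981357.92 − (0.043) = 981357.877 mGal
Free-air correction = 0.3086 × 387.0 = 119.43 mGal
Free-air anomaly = 981357.877 − 981480.70 + (119.43) = -3.393 mGal
Bouguer slab correction = 0.04193 × 2.86 × 387.0 = 46.41 mGal
Simple Bouguer anomaly = -3.393 − (46.41) = -49.803 mGal
Complete Bouguer anomaly = -49.803 + 3.30 = -46.503 mGal

-46.5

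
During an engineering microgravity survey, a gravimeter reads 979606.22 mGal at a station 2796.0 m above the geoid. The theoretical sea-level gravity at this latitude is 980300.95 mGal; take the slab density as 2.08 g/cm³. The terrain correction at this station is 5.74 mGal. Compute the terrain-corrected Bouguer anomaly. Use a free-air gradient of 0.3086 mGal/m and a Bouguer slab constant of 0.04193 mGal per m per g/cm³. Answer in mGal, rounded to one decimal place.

Free-air correction = 0.3086 × 2796.0 = 862.85 mGal
Free-air anomaly = 979606.22 − 980300.95 + (862.85) = 168.12 mGal
Bouguer slab correction = 0.04193 × 2.08 × 2796.0 = 243.85 mGal
Simple Bouguer anomaly = 168.12 − (243.85) = -75.73 mGal
Complete Bouguer anomaly = -75.73 + 5.74 = -69.99 mGal

-70.0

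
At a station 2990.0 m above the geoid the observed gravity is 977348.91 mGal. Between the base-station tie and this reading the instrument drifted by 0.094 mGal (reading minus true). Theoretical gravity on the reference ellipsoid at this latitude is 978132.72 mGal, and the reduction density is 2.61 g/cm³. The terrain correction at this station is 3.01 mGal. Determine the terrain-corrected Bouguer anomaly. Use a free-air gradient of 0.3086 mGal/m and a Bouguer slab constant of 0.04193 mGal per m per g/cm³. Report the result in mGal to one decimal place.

-185.4

Drift-corrected reading = 977348.91 − (0.094) = 977348.816 mGal
Free-air correction = 0.3086 × 2990.0 = 922.71 mGal
Free-air anomaly = 977348.816 − 978132.72 + (922.71) = 138.806 mGal
Bouguer slab correction = 0.04193 × 2.61 × 2990.0 = 327.22 mGal
Simple Bouguer anomaly = 138.806 − (327.22) = -188.414 mGal
Complete Bouguer anomaly = -188.414 + 3.01 = -185.404 mGal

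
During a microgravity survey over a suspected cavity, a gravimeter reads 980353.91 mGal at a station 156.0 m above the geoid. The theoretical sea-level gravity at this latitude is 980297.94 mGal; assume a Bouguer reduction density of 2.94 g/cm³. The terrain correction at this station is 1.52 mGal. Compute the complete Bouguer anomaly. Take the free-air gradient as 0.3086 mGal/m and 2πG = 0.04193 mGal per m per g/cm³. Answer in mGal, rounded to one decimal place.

86.4

Free-air correction = 0.3086 × 156.0 = 48.14 mGal
Free-air anomaly = 980353.91 − 980297.94 + (48.14) = 104.11 mGal
Bouguer slab correction = 0.04193 × 2.94 × 156.0 = 19.23 mGal
Simple Bouguer anomaly = 104.11 − (19.23) = 84.88 mGal
Complete Bouguer anomaly = 84.88 + 1.52 = 86.40 mGal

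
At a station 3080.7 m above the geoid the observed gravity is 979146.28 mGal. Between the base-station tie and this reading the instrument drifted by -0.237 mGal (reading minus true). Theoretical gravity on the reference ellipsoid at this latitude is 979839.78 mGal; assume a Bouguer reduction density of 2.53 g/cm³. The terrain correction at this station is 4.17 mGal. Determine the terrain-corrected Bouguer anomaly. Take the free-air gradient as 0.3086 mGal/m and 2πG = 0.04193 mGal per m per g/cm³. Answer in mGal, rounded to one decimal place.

-65.2

Drift-corrected reading = 979146.28 − (-0.237) = 979146.517 mGal
Free-air correction = 0.3086 × 3080.7 = 950.70 mGal
Free-air anomaly = 979146.517 − 979839.78 + (950.70) = 257.437 mGal
Bouguer slab correction = 0.04193 × 2.53 × 3080.7 = 326.81 mGal
Simple Bouguer anomaly = 257.437 − (326.81) = -69.373 mGal
Complete Bouguer anomaly = -69.373 + 4.17 = -65.203 mGal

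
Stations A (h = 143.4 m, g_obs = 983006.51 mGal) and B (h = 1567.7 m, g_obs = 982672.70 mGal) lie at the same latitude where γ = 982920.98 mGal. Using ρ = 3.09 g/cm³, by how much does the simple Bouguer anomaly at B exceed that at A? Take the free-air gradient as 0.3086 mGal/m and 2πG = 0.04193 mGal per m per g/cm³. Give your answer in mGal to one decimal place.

-78.8

Δg_SB(A) = 983006.51 − 982920.98 + 0.3086×143.4 − 0.04193×3.09×143.4 = 111.20 mGal
Δg_SB(B) = 982672.70 − 982920.98 + 0.3086×1567.7 − 0.04193×3.09×1567.7 = 32.40 mGal
Difference = 32.40 − (111.20) = -78.80 mGal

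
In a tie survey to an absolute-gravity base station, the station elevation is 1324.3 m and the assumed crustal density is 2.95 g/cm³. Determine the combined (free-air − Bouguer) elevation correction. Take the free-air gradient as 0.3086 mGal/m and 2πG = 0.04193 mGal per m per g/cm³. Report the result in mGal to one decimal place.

244.9

Combined gradient = 0.3086 − 0.04193 × 2.95 = 0.1849065 mGal/m
Combined elevation correction = 0.1849065 × 1324.3 = 244.9 mGal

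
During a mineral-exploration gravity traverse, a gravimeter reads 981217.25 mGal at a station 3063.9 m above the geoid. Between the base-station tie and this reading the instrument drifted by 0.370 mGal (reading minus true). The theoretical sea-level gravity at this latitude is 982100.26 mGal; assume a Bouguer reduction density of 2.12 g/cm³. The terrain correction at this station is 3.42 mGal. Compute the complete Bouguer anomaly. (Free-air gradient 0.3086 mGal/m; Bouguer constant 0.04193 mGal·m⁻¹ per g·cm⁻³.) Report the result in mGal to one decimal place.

-206.8

Drift-corrected reading = 981217.25 − (0.370) = 981216.880 mGal
Free-air correction = 0.3086 × 3063.9 = 945.52 mGal
Free-air anomaly = 981216.880 − 982100.26 + (945.52) = 62.140 mGal
Bouguer slab correction = 0.04193 × 2.12 × 3063.9 = 272.35 mGal
Simple Bouguer anomaly = 62.140 − (272.35) = -210.210 mGal
Complete Bouguer anomaly = -210.210 + 3.42 = -206.790 mGal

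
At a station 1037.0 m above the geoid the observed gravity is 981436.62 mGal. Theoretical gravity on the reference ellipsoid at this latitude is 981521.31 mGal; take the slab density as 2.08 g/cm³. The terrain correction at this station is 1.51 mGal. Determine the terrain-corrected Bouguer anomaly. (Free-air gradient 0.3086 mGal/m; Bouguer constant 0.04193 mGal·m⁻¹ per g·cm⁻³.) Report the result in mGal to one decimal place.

146.4

Free-air correction = 0.3086 × 1037.0 = 320.02 mGal
Free-air anomaly = 981436.62 − 981521.31 + (320.02) = 235.33 mGal
Bouguer slab correction = 0.04193 × 2.08 × 1037.0 = 90.44 mGal
Simple Bouguer anomaly = 235.33 − (90.44) = 144.89 mGal
Complete Bouguer anomaly = 144.89 + 1.51 = 146.40 mGal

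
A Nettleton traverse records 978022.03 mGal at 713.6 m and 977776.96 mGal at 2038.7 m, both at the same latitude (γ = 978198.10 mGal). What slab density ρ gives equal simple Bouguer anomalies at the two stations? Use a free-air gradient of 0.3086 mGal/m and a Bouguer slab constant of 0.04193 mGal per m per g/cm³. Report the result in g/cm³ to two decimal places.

Δg_obs = 977776.96 − 978022.03 = -245.07 mGal over Δh = 2038.7 − 713.6 = 1325.1 m
Equal Bouguer anomalies ⇒ Δg_obs + (0.3086 − 0.04193ρ)·Δh = 0
0.3086 − 0.04193ρ = −Δg_obs/Δh = 0.18494
ρ = (0.3086 − 0.18494) / 0.04193 = 2.95 g/cm³

2.95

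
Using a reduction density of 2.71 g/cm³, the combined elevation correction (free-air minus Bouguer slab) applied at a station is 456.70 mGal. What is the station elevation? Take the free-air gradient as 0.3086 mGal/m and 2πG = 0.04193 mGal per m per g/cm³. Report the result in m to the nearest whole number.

2342

Combined gradient = 0.3086 − 0.04193 × 2.71 = 0.1949697 mGal/m
h = 456.70 / 0.1949697 = 2342.42 m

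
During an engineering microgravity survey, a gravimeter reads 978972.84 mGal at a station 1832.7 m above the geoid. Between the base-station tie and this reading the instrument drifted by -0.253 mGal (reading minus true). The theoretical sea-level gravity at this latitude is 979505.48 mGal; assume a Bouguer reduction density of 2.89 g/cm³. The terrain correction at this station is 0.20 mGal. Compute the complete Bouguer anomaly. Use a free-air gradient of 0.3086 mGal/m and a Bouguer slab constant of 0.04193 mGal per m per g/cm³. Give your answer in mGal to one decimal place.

Drift-corrected reading = 978972.84 − (-0.253) = 978973.093 mGal
Free-air correction = 0.3086 × 1832.7 = 565.57 mGal
Free-air anomaly = 978973.093 − 979505.48 + (565.57) = 33.183 mGal
Bouguer slab correction = 0.04193 × 2.89 × 1832.7 = 222.08 mGal
Simple Bouguer anomaly = 33.183 − (222.08) = -188.897 mGal
Complete Bouguer anomaly = -188.897 + 0.20 = -188.697 mGal

-188.7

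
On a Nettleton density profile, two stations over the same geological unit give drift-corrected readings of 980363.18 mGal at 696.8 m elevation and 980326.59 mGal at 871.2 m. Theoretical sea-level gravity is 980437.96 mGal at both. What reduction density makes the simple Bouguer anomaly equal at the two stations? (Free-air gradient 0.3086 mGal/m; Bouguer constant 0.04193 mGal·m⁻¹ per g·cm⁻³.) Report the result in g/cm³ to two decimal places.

2.36

Δg_obs = 980326.59 − 980363.18 = -36.59 mGal over Δh = 871.2 − 696.8 = 174.4 m
Equal Bouguer anomalies ⇒ Δg_obs + (0.3086 − 0.04193ρ)·Δh = 0
0.3086 − 0.04193ρ = −Δg_obs/Δh = 0.20981
ρ = (0.3086 − 0.20981) / 0.04193 = 2.36 g/cm³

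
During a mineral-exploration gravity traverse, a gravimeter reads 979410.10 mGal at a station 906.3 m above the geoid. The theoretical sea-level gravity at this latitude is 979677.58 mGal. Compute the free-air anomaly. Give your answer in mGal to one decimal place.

Free-air correction = 0.3086 × 906.3 = 279.68 mGal
Free-air anomaly = 979410.10 − 979677.58 + (279.68) = 12.20 mGal

12.2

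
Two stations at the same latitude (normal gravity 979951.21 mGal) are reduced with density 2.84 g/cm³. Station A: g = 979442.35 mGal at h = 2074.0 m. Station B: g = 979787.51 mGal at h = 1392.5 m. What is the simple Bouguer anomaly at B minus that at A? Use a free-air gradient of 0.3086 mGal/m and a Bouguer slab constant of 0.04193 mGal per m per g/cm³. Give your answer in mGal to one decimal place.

216.0

Δg_SB(A) = 979442.35 − 979951.21 + 0.3086×2074.0 − 0.04193×2.84×2074.0 = -115.80 mGal
Δg_SB(B) = 979787.51 − 979951.21 + 0.3086×1392.5 − 0.04193×2.84×1392.5 = 100.20 mGal
Difference = 100.20 − (-115.80) = 216.00 mGal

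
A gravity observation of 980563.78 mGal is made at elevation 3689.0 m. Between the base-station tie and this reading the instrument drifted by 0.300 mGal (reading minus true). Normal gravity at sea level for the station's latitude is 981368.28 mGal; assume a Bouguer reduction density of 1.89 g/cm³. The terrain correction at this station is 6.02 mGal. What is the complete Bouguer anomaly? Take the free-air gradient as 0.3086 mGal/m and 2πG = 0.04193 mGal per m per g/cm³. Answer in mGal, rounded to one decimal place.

Drift-corrected reading = 980563.78 − (0.300) = 980563.480 mGal
Free-air correction = 0.3086 × 3689.0 = 1138.43 mGal
Free-air anomaly = 980563.480 − 981368.28 + (1138.43) = 333.630 mGal
Bouguer slab correction = 0.04193 × 1.89 × 3689.0 = 292.34 mGal
Simple Bouguer anomaly = 333.630 − (292.34) = 41.290 mGal
Complete Bouguer anomaly = 41.290 + 6.02 = 47.310 mGal

47.3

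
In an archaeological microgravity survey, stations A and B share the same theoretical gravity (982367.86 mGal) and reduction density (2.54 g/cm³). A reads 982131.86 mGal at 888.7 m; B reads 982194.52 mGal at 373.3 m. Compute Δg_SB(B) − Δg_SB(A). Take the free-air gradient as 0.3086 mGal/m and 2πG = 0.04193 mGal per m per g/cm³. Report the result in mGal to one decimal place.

-41.5

Δg_SB(A) = 982131.86 − 982367.86 + 0.3086×888.7 − 0.04193×2.54×888.7 = -56.40 mGal
Δg_SB(B) = 982194.52 − 982367.86 + 0.3086×373.3 − 0.04193×2.54×373.3 = -97.90 mGal
Difference = -97.90 − (-56.40) = -41.50 mGal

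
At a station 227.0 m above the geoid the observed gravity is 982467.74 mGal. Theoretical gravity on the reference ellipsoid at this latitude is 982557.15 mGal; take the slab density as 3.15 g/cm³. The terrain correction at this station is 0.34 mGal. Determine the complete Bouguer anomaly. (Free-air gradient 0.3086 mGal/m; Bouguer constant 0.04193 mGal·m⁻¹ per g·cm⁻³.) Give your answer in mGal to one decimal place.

Free-air correction = 0.3086 × 227.0 = 70.05 mGal
Free-air anomaly = 982467.74 − 982557.15 + (70.05) = -19.36 mGal
Bouguer slab correction = 0.04193 × 3.15 × 227.0 = 29.98 mGal
Simple Bouguer anomaly = -19.36 − (29.98) = -49.34 mGal
Complete Bouguer anomaly = -49.34 + 0.34 = -49.00 mGal

-49.0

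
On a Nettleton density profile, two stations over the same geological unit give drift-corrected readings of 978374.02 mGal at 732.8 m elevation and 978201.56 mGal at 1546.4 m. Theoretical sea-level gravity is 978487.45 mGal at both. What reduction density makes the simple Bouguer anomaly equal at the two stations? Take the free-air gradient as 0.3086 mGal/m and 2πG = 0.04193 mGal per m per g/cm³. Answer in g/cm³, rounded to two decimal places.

2.30

Δg_obs = 978201.56 − 978374.02 = -172.46 mGal over Δh = 1546.4 − 732.8 = 813.6 m
Equal Bouguer anomalies ⇒ Δg_obs + (0.3086 − 0.04193ρ)·Δh = 0
0.3086 − 0.04193ρ = −Δg_obs/Δh = 0.21197
ρ = (0.3086 − 0.21197) / 0.04193 = 2.30 g/cm³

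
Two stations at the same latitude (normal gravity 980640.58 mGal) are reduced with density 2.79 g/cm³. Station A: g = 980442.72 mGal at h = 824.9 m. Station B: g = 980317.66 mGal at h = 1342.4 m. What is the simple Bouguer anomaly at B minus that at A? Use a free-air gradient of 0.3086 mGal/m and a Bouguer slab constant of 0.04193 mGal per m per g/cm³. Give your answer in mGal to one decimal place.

Δg_SB(A) = 980442.72 − 980640.58 + 0.3086×824.9 − 0.04193×2.79×824.9 = -39.80 mGal
Δg_SB(B) = 980317.66 − 980640.58 + 0.3086×1342.4 − 0.04193×2.79×1342.4 = -65.70 mGal
Difference = -65.70 − (-39.80) = -25.90 mGal

-25.9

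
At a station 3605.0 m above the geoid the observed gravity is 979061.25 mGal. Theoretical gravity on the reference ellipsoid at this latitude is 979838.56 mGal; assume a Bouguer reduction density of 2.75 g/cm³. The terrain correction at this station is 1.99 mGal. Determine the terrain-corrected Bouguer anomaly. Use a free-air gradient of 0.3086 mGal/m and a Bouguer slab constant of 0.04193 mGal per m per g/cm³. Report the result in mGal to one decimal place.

Free-air correction = 0.3086 × 3605.0 = 1112.50 mGal
Free-air anomaly = 979061.25 − 979838.56 + (1112.50) = 335.19 mGal
Bouguer slab correction = 0.04193 × 2.75 × 3605.0 = 415.68 mGal
Simple Bouguer anomaly = 335.19 − (415.68) = -80.49 mGal
Complete Bouguer anomaly = -80.49 + 1.99 = -78.50 mGal

-78.5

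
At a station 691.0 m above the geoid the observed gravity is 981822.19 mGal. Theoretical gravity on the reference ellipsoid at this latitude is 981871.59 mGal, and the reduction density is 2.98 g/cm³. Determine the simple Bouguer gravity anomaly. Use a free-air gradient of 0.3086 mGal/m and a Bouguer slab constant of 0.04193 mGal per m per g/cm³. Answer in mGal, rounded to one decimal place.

77.5

Free-air correction = 0.3086 × 691.0 = 213.24 mGal
Free-air anomaly = 981822.19 − 981871.59 + (213.24) = 163.84 mGal
Bouguer slab correction = 0.04193 × 2.98 × 691.0 = 86.34 mGal
Simple Bouguer anomaly = 163.84 − (86.34) = 77.50 mGal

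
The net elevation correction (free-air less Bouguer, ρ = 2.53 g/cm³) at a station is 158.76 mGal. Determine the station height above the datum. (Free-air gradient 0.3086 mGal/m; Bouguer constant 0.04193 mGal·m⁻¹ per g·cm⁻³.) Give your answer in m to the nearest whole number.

784

Combined gradient = 0.3086 − 0.04193 × 2.53 = 0.2025171 mGal/m
h = 158.76 / 0.2025171 = 783.93 m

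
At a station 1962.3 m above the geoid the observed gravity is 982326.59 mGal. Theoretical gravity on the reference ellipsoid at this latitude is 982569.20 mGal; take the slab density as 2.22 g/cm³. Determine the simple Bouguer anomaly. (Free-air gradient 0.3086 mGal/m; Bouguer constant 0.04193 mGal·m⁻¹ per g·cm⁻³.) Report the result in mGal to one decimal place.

Free-air correction = 0.3086 × 1962.3 = 605.57 mGal
Free-air anomaly = 982326.59 − 982569.20 + (605.57) = 362.96 mGal
Bouguer slab correction = 0.04193 × 2.22 × 1962.3 = 182.66 mGal
Simple Bouguer anomaly = 362.96 − (182.66) = 180.30 mGal

180.3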